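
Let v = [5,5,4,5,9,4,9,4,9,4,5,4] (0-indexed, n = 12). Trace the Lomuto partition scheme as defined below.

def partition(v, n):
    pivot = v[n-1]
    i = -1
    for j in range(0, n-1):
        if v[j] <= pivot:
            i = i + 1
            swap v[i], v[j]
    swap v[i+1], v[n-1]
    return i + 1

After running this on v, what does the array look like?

[4,4,4,4,4,5,9,5,9,5,5,9]

pivot=4, i=-1
j=0: 5>4, skip
j=1: 5>4, skip
j=2: 4≤4, i=0, swap(0,2) ⇒ [4,5,5,5,9,4,9,4,9,4,5,4]
j=3: 5>4, skip
j=4: 9>4, skip
j=5: 4≤4, i=1, swap(1,5) ⇒ [4,4,5,5,9,5,9,4,9,4,5,4]
j=6: 9>4, skip
j=7: 4≤4, i=2, swap(2,7) ⇒ [4,4,4,5,9,5,9,5,9,4,5,4]
j=8: 9>4, skip
j=9: 4≤4, i=3, swap(3,9) ⇒ [4,4,4,4,9,5,9,5,9,5,5,4]
j=10: 5>4, skip
swap(4,11) ⇒ [4,4,4,4,4,5,9,5,9,5,5,9]; return 4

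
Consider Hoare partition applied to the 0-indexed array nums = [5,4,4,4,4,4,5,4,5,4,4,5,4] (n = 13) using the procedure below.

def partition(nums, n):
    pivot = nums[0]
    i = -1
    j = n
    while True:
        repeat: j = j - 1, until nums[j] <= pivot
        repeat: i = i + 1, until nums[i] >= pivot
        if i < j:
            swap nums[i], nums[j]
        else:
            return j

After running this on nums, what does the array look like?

[4,4,4,4,4,4,5,4,4,4,5,5,5]

pivot=5
j stops at 12 (4), i stops at 0 (5); swap ⇒ [4,4,4,4,4,4,5,4,5,4,4,5,5]
j stops at 11 (5), i stops at 6 (5); swap ⇒ [4,4,4,4,4,4,5,4,5,4,4,5,5]
j stops at 10 (4), i stops at 8 (5); swap ⇒ [4,4,4,4,4,4,5,4,4,4,5,5,5]
j stops at 9, i stops at 10; i≥j ⇒ return 9. nums=[4,4,4,4,4,4,5,4,4,4,5,5,5]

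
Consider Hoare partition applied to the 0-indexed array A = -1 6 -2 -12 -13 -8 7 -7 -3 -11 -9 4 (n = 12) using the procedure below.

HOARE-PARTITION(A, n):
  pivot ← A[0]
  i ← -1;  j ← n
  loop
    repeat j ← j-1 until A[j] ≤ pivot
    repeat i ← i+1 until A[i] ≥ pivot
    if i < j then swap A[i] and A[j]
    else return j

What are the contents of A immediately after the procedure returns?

-9 -11 -2 -12 -13 -8 -3 -7 7 6 -1 4

pivot=-1
j stops at 10 (-9), i stops at 0 (-1); swap ⇒ -9 6 -2 -12 -13 -8 7 -7 -3 -11 -1 4
j stops at 9 (-11), i stops at 1 (6); swap ⇒ -9 -11 -2 -12 -13 -8 7 -7 -3 6 -1 4
j stops at 8 (-3), i stops at 6 (7); swap ⇒ -9 -11 -2 -12 -13 -8 -3 -7 7 6 -1 4
j stops at 7, i stops at 8; i≥j ⇒ return 7. A=-9 -11 -2 -12 -13 -8 -3 -7 7 6 -1 4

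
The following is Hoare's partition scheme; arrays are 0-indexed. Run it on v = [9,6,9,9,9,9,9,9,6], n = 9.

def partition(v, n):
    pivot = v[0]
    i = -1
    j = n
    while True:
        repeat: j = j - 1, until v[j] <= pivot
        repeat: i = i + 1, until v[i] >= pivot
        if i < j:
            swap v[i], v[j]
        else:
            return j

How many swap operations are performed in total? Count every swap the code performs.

pivot=9
j stops at 8 (6), i stops at 0 (9); swap ⇒ [6,6,9,9,9,9,9,9,9]
j stops at 7 (9), i stops at 2 (9); swap ⇒ [6,6,9,9,9,9,9,9,9]
j stops at 6 (9), i stops at 3 (9); swap ⇒ [6,6,9,9,9,9,9,9,9]
j stops at 5 (9), i stops at 4 (9); swap ⇒ [6,6,9,9,9,9,9,9,9]
j stops at 4, i stops at 5; i≥j ⇒ return 4. v=[6,6,9,9,9,9,9,9,9]

4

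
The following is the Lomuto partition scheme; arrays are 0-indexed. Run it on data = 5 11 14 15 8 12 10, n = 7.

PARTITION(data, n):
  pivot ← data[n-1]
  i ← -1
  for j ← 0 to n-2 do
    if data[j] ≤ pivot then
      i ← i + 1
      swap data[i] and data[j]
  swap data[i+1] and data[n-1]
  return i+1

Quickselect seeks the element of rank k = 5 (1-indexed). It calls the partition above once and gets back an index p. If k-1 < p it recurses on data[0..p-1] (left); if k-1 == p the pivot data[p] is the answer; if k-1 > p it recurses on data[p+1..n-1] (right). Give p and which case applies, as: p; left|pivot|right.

pivot = data[6] = 10; i = -1
j=0: data[0]=5 ≤ 10 → i=0, swap data[0],data[0] (no change) → 5 11 14 15 8 12 10
j=1: data[1]=11 > 10 → no swap
j=2: data[2]=14 > 10 → no swap
j=3: data[3]=15 > 10 → no swap
j=4: data[4]=8 ≤ 10 → i=1, swap data[1],data[4] → 5 8 14 15 11 12 10
j=5: data[5]=12 > 10 → no swap
final swap data[2],data[6] → 5 8 10 15 11 12 14; return 2
p = 2; k-1 = 4 > 2 ⇒ right

2; right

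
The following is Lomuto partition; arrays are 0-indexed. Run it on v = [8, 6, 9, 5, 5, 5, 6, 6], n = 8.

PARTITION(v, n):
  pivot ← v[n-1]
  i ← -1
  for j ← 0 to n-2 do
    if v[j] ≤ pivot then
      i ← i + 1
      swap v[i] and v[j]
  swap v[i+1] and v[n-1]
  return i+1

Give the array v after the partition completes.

[6, 5, 5, 5, 6, 6, 9, 8]

pivot = v[7] = 6; i = -1
j=0: v[0]=8 > 6 → no swap
j=1: v[1]=6 ≤ 6 → i=0, swap v[0],v[1] → [6, 8, 9, 5, 5, 5, 6, 6]
j=2: v[2]=9 > 6 → no swap
j=3: v[3]=5 ≤ 6 → i=1, swap v[1],v[3] → [6, 5, 9, 8, 5, 5, 6, 6]
j=4: v[4]=5 ≤ 6 → i=2, swap v[2],v[4] → [6, 5, 5, 8, 9, 5, 6, 6]
j=5: v[5]=5 ≤ 6 → i=3, swap v[3],v[5] → [6, 5, 5, 5, 9, 8, 6, 6]
j=6: v[6]=6 ≤ 6 → i=4, swap v[4],v[6] → [6, 5, 5, 5, 6, 8, 9, 6]
final swap v[5],v[7] → [6, 5, 5, 5, 6, 6, 9, 8]; return 5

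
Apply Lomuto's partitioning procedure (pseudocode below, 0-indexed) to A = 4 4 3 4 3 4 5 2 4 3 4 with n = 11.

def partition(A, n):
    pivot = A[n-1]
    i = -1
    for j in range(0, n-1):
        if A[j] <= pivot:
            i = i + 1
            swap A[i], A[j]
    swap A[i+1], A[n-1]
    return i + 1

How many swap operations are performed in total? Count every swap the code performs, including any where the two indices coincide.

pivot = A[10] = 4; i = -1
j=0: A[0]=4 ≤ 4 → i=0, swap A[0],A[0] (no change) → 4 4 3 4 3 4 5 2 4 3 4
j=1: A[1]=4 ≤ 4 → i=1, swap A[1],A[1] (no change) → 4 4 3 4 3 4 5 2 4 3 4
j=2: A[2]=3 ≤ 4 → i=2, swap A[2],A[2] (no change) → 4 4 3 4 3 4 5 2 4 3 4
j=3: A[3]=4 ≤ 4 → i=3, swap A[3],A[3] (no change) → 4 4 3 4 3 4 5 2 4 3 4
j=4: A[4]=3 ≤ 4 → i=4, swap A[4],A[4] (no change) → 4 4 3 4 3 4 5 2 4 3 4
j=5: A[5]=4 ≤ 4 → i=5, swap A[5],A[5] (no change) → 4 4 3 4 3 4 5 2 4 3 4
j=6: A[6]=5 > 4 → no swap
j=7: A[7]=2 ≤ 4 → i=6, swap A[6],A[7] → 4 4 3 4 3 4 2 5 4 3 4
j=8: A[8]=4 ≤ 4 → i=7, swap A[7],A[8] → 4 4 3 4 3 4 2 4 5 3 4
j=9: A[9]=3 ≤ 4 → i=8, swap A[8],A[9] → 4 4 3 4 3 4 2 4 3 5 4
final swap A[9],A[10] → 4 4 3 4 3 4 2 4 3 4 5; return 9

10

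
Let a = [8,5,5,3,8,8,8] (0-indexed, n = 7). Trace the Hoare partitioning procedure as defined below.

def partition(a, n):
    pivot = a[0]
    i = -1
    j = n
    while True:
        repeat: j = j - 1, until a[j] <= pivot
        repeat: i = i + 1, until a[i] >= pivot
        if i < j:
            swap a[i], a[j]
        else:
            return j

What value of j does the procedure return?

pivot=8
j stops at 6 (8), i stops at 0 (8); swap ⇒ [8,5,5,3,8,8,8]
j stops at 5 (8), i stops at 4 (8); swap ⇒ [8,5,5,3,8,8,8]
j stops at 4, i stops at 5; i≥j ⇒ return 4. a=[8,5,5,3,8,8,8]

4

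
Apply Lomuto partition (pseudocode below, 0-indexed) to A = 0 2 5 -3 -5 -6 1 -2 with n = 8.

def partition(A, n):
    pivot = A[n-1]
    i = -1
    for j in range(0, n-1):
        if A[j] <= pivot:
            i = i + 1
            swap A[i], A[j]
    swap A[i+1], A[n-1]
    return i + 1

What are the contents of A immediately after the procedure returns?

pivot=-2, i=-1
j=0: 0>-2, skip
j=1: 2>-2, skip
j=2: 5>-2, skip
j=3: -3≤-2, i=0, swap(0,3) ⇒ -3 2 5 0 -5 -6 1 -2
j=4: -5≤-2, i=1, swap(1,4) ⇒ -3 -5 5 0 2 -6 1 -2
j=5: -6≤-2, i=2, swap(2,5) ⇒ -3 -5 -6 0 2 5 1 -2
j=6: 1>-2, skip
swap(3,7) ⇒ -3 -5 -6 -2 2 5 1 0; return 3

-3 -5 -6 -2 2 5 1 0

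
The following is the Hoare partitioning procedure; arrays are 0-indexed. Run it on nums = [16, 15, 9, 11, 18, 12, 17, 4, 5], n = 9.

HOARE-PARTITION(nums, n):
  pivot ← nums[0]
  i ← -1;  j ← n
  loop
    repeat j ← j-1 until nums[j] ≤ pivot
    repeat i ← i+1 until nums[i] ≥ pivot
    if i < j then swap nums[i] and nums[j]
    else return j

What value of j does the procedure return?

5

pivot=16
j stops at 8 (5), i stops at 0 (16); swap ⇒ [5, 15, 9, 11, 18, 12, 17, 4, 16]
j stops at 7 (4), i stops at 4 (18); swap ⇒ [5, 15, 9, 11, 4, 12, 17, 18, 16]
j stops at 5, i stops at 6; i≥j ⇒ return 5. nums=[5, 15, 9, 11, 4, 12, 17, 18, 16]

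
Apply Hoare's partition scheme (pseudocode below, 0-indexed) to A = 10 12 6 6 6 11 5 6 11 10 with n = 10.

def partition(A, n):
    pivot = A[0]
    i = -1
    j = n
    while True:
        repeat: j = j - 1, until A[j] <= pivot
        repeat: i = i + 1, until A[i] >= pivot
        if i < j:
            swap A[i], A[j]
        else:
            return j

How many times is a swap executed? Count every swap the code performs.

pivot=10
j stops at 9 (10), i stops at 0 (10); swap ⇒ 10 12 6 6 6 11 5 6 11 10
j stops at 7 (6), i stops at 1 (12); swap ⇒ 10 6 6 6 6 11 5 12 11 10
j stops at 6 (5), i stops at 5 (11); swap ⇒ 10 6 6 6 6 5 11 12 11 10
j stops at 5, i stops at 6; i≥j ⇒ return 5. A=10 6 6 6 6 5 11 12 11 10

3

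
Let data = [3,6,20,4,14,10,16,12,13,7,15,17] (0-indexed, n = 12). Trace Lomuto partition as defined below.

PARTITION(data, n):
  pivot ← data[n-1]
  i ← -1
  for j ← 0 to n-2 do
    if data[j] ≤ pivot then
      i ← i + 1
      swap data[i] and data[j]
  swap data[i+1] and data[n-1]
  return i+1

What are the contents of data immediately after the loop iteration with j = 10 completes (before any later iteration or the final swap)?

pivot=17, i=-1
j=0: 3≤17, i=0, swap(0,0) ⇒ [3,6,20,4,14,10,16,12,13,7,15,17]
j=1: 6≤17, i=1, swap(1,1) ⇒ [3,6,20,4,14,10,16,12,13,7,15,17]
j=2: 20>17, skip
j=3: 4≤17, i=2, swap(2,3) ⇒ [3,6,4,20,14,10,16,12,13,7,15,17]
j=4: 14≤17, i=3, swap(3,4) ⇒ [3,6,4,14,20,10,16,12,13,7,15,17]
j=5: 10≤17, i=4, swap(4,5) ⇒ [3,6,4,14,10,20,16,12,13,7,15,17]
j=6: 16≤17, i=5, swap(5,6) ⇒ [3,6,4,14,10,16,20,12,13,7,15,17]
j=7: 12≤17, i=6, swap(6,7) ⇒ [3,6,4,14,10,16,12,20,13,7,15,17]
j=8: 13≤17, i=7, swap(7,8) ⇒ [3,6,4,14,10,16,12,13,20,7,15,17]
j=9: 7≤17, i=8, swap(8,9) ⇒ [3,6,4,14,10,16,12,13,7,20,15,17]
j=10: 15≤17, i=9, swap(9,10) ⇒ [3,6,4,14,10,16,12,13,7,15,20,17]
(after j=10) data = [3,6,4,14,10,16,12,13,7,15,20,17]

[3,6,4,14,10,16,12,13,7,15,20,17]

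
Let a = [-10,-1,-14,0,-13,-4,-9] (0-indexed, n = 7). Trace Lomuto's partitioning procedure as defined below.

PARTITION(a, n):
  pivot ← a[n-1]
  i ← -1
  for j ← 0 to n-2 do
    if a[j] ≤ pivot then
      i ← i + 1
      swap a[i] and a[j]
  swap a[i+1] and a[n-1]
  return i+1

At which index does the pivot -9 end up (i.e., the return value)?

3

pivot = a[6] = -9; i = -1
j=0: a[0]=-10 ≤ -9 → i=0, swap a[0],a[0] (no change) → [-10,-1,-14,0,-13,-4,-9]
j=1: a[1]=-1 > -9 → no swap
j=2: a[2]=-14 ≤ -9 → i=1, swap a[1],a[2] → [-10,-14,-1,0,-13,-4,-9]
j=3: a[3]=0 > -9 → no swap
j=4: a[4]=-13 ≤ -9 → i=2, swap a[2],a[4] → [-10,-14,-13,0,-1,-4,-9]
j=5: a[5]=-4 > -9 → no swap
final swap a[3],a[6] → [-10,-14,-13,-9,-1,-4,0]; return 3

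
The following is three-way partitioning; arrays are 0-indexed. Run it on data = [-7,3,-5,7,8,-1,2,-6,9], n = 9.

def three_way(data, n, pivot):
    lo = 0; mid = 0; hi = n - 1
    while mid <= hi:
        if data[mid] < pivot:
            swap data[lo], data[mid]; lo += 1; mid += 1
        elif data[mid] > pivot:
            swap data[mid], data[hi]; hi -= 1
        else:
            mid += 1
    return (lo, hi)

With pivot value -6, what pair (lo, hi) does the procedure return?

pivot = -6; lo=0, mid=0, hi=8
data[mid]=-7<-6: swap data[0],data[0]; lo=1,mid=1 → [-7,3,-5,7,8,-1,2,-6,9]
data[mid]=3>-6: swap data[1],data[8]; hi=7 → [-7,9,-5,7,8,-1,2,-6,3]
data[mid]=9>-6: swap data[1],data[7]; hi=6 → [-7,-6,-5,7,8,-1,2,9,3]
data[mid]=-6=-6: mid=2
data[mid]=-5>-6: swap data[2],data[6]; hi=5 → [-7,-6,2,7,8,-1,-5,9,3]
data[mid]=2>-6: swap data[2],data[5]; hi=4 → [-7,-6,-1,7,8,2,-5,9,3]
data[mid]=-1>-6: swap data[2],data[4]; hi=3 → [-7,-6,8,7,-1,2,-5,9,3]
data[mid]=8>-6: swap data[2],data[3]; hi=2 → [-7,-6,7,8,-1,2,-5,9,3]
data[mid]=7>-6: swap data[2],data[2]; hi=1 → [-7,-6,7,8,-1,2,-5,9,3]
end: lo=1, hi=1; data = [-7,-6,7,8,-1,2,-5,9,3]

(1, 1)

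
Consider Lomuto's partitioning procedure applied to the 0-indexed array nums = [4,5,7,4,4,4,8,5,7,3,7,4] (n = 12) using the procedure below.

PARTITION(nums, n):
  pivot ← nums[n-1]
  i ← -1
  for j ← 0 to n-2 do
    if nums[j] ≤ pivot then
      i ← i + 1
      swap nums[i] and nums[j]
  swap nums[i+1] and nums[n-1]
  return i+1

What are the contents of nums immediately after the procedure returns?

[4,4,4,4,3,4,8,5,7,7,7,5]

pivot = nums[11] = 4; i = -1
j=0: nums[0]=4 ≤ 4 → i=0, swap nums[0],nums[0] (no change) → [4,5,7,4,4,4,8,5,7,3,7,4]
j=1: nums[1]=5 > 4 → no swap
j=2: nums[2]=7 > 4 → no swap
j=3: nums[3]=4 ≤ 4 → i=1, swap nums[1],nums[3] → [4,4,7,5,4,4,8,5,7,3,7,4]
j=4: nums[4]=4 ≤ 4 → i=2, swap nums[2],nums[4] → [4,4,4,5,7,4,8,5,7,3,7,4]
j=5: nums[5]=4 ≤ 4 → i=3, swap nums[3],nums[5] → [4,4,4,4,7,5,8,5,7,3,7,4]
j=6: nums[6]=8 > 4 → no swap
j=7: nums[7]=5 > 4 → no swap
j=8: nums[8]=7 > 4 → no swap
j=9: nums[9]=3 ≤ 4 → i=4, swap nums[4],nums[9] → [4,4,4,4,3,5,8,5,7,7,7,4]
j=10: nums[10]=7 > 4 → no swap
final swap nums[5],nums[11] → [4,4,4,4,3,4,8,5,7,7,7,5]; return 5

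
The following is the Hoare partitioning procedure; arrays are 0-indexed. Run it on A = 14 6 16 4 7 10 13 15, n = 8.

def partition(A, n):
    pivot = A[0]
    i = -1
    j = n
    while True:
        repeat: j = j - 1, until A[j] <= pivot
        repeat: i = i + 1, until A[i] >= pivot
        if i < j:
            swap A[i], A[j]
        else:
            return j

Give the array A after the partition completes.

pivot=14
j stops at 6 (13), i stops at 0 (14); swap ⇒ 13 6 16 4 7 10 14 15
j stops at 5 (10), i stops at 2 (16); swap ⇒ 13 6 10 4 7 16 14 15
j stops at 4, i stops at 5; i≥j ⇒ return 4. A=13 6 10 4 7 16 14 15

13 6 10 4 7 16 14 15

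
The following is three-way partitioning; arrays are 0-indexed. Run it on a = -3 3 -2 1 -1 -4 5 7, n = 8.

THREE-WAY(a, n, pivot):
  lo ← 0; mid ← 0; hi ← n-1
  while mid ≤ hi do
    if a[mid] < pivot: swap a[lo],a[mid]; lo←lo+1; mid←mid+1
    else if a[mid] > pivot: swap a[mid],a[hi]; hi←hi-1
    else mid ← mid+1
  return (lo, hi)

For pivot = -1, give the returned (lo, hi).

lo=0 mid=0 hi=7
-3<-1: swap(0,0), lo=1 mid=1 ⇒ -3 3 -2 1 -1 -4 5 7
3>-1: swap(1,7), hi=6 ⇒ -3 7 -2 1 -1 -4 5 3
7>-1: swap(1,6), hi=5 ⇒ -3 5 -2 1 -1 -4 7 3
5>-1: swap(1,5), hi=4 ⇒ -3 -4 -2 1 -1 5 7 3
-4<-1: swap(1,1), lo=2 mid=2 ⇒ -3 -4 -2 1 -1 5 7 3
-2<-1: swap(2,2), lo=3 mid=3 ⇒ -3 -4 -2 1 -1 5 7 3
1>-1: swap(3,4), hi=3 ⇒ -3 -4 -2 -1 1 5 7 3
-1=-1: mid=4
done. lo=3 hi=3; a=-3 -4 -2 -1 1 5 7 3

(3, 3)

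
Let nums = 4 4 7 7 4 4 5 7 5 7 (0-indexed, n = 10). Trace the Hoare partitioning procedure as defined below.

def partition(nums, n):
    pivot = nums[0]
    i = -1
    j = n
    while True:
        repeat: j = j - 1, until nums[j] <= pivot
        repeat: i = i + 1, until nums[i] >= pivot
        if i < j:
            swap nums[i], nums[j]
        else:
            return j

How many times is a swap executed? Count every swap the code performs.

2

pivot=4
j stops at 5 (4), i stops at 0 (4); swap ⇒ 4 4 7 7 4 4 5 7 5 7
j stops at 4 (4), i stops at 1 (4); swap ⇒ 4 4 7 7 4 4 5 7 5 7
j stops at 1, i stops at 2; i≥j ⇒ return 1. nums=4 4 7 7 4 4 5 7 5 7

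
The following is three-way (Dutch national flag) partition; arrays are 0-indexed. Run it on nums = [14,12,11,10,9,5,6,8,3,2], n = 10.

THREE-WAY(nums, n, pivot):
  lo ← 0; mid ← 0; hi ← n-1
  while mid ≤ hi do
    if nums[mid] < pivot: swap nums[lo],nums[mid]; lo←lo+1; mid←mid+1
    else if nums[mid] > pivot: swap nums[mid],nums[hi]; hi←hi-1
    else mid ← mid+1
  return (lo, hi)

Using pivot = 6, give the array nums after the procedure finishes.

lo=0 mid=0 hi=9
14>6: swap(0,9), hi=8 ⇒ [2,12,11,10,9,5,6,8,3,14]
2<6: swap(0,0), lo=1 mid=1 ⇒ [2,12,11,10,9,5,6,8,3,14]
12>6: swap(1,8), hi=7 ⇒ [2,3,11,10,9,5,6,8,12,14]
3<6: swap(1,1), lo=2 mid=2 ⇒ [2,3,11,10,9,5,6,8,12,14]
11>6: swap(2,7), hi=6 ⇒ [2,3,8,10,9,5,6,11,12,14]
8>6: swap(2,6), hi=5 ⇒ [2,3,6,10,9,5,8,11,12,14]
6=6: mid=3
10>6: swap(3,5), hi=4 ⇒ [2,3,6,5,9,10,8,11,12,14]
5<6: swap(2,3), lo=3 mid=4 ⇒ [2,3,5,6,9,10,8,11,12,14]
9>6: swap(4,4), hi=3 ⇒ [2,3,5,6,9,10,8,11,12,14]
done. lo=3 hi=3; nums=[2,3,5,6,9,10,8,11,12,14]

[2,3,5,6,9,10,8,11,12,14]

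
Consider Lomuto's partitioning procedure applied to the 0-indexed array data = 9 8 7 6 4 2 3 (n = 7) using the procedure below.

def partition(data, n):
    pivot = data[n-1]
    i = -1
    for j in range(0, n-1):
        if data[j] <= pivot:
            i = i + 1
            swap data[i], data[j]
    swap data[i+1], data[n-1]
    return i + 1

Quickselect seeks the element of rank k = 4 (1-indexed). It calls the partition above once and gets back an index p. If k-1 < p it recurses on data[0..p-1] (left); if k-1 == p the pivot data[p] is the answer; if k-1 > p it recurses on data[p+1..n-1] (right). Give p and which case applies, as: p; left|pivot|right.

pivot = data[6] = 3; i = -1
j=0: data[0]=9 > 3 → no swap
j=1: data[1]=8 > 3 → no swap
j=2: data[2]=7 > 3 → no swap
j=3: data[3]=6 > 3 → no swap
j=4: data[4]=4 > 3 → no swap
j=5: data[5]=2 ≤ 3 → i=0, swap data[0],data[5] → 2 8 7 6 4 9 3
final swap data[1],data[6] → 2 3 7 6 4 9 8; return 1
p = 1; k-1 = 3 > 1 ⇒ right

1; right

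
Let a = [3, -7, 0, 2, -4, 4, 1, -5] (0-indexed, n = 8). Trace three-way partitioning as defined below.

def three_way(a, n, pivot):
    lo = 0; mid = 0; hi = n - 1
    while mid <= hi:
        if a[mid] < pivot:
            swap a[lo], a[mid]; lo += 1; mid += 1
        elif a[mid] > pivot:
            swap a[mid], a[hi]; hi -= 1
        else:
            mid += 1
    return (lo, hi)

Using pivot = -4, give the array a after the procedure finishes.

lo=0 mid=0 hi=7
3>-4: swap(0,7), hi=6 ⇒ [-5, -7, 0, 2, -4, 4, 1, 3]
-5<-4: swap(0,0), lo=1 mid=1 ⇒ [-5, -7, 0, 2, -4, 4, 1, 3]
-7<-4: swap(1,1), lo=2 mid=2 ⇒ [-5, -7, 0, 2, -4, 4, 1, 3]
0>-4: swap(2,6), hi=5 ⇒ [-5, -7, 1, 2, -4, 4, 0, 3]
1>-4: swap(2,5), hi=4 ⇒ [-5, -7, 4, 2, -4, 1, 0, 3]
4>-4: swap(2,4), hi=3 ⇒ [-5, -7, -4, 2, 4, 1, 0, 3]
-4=-4: mid=3
2>-4: swap(3,3), hi=2 ⇒ [-5, -7, -4, 2, 4, 1, 0, 3]
done. lo=2 hi=2; a=[-5, -7, -4, 2, 4, 1, 0, 3]

[-5, -7, -4, 2, 4, 1, 0, 3]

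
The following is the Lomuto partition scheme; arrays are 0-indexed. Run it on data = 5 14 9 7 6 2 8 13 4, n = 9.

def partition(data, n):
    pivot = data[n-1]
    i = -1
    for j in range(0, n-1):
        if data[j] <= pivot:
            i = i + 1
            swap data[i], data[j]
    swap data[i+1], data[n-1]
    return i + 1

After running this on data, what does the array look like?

pivot = data[8] = 4; i = -1
j=0: data[0]=5 > 4 → no swap
j=1: data[1]=14 > 4 → no swap
j=2: data[2]=9 > 4 → no swap
j=3: data[3]=7 > 4 → no swap
j=4: data[4]=6 > 4 → no swap
j=5: data[5]=2 ≤ 4 → i=0, swap data[0],data[5] → 2 14 9 7 6 5 8 13 4
j=6: data[6]=8 > 4 → no swap
j=7: data[7]=13 > 4 → no swap
final swap data[1],data[8] → 2 4 9 7 6 5 8 13 14; return 1

2 4 9 7 6 5 8 13 14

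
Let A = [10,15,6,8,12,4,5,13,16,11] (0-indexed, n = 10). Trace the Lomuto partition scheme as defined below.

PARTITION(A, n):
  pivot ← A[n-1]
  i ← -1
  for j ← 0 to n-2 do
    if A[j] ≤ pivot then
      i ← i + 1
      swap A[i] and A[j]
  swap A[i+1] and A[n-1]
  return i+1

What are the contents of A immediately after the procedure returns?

pivot = A[9] = 11; i = -1
j=0: A[0]=10 ≤ 11 → i=0, swap A[0],A[0] (no change) → [10,15,6,8,12,4,5,13,16,11]
j=1: A[1]=15 > 11 → no swap
j=2: A[2]=6 ≤ 11 → i=1, swap A[1],A[2] → [10,6,15,8,12,4,5,13,16,11]
j=3: A[3]=8 ≤ 11 → i=2, swap A[2],A[3] → [10,6,8,15,12,4,5,13,16,11]
j=4: A[4]=12 > 11 → no swap
j=5: A[5]=4 ≤ 11 → i=3, swap A[3],A[5] → [10,6,8,4,12,15,5,13,16,11]
j=6: A[6]=5 ≤ 11 → i=4, swap A[4],A[6] → [10,6,8,4,5,15,12,13,16,11]
j=7: A[7]=13 > 11 → no swap
j=8: A[8]=16 > 11 → no swap
final swap A[5],A[9] → [10,6,8,4,5,11,12,13,16,15]; return 5

[10,6,8,4,5,11,12,13,16,15]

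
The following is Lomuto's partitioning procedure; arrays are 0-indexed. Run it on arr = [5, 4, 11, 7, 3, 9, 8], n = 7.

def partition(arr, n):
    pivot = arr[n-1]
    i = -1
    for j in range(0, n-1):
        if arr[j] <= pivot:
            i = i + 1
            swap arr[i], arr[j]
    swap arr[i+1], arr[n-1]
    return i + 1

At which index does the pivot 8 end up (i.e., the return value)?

pivot = arr[6] = 8; i = -1
j=0: arr[0]=5 ≤ 8 → i=0, swap arr[0],arr[0] (no change) → [5, 4, 11, 7, 3, 9, 8]
j=1: arr[1]=4 ≤ 8 → i=1, swap arr[1],arr[1] (no change) → [5, 4, 11, 7, 3, 9, 8]
j=2: arr[2]=11 > 8 → no swap
j=3: arr[3]=7 ≤ 8 → i=2, swap arr[2],arr[3] → [5, 4, 7, 11, 3, 9, 8]
j=4: arr[4]=3 ≤ 8 → i=3, swap arr[3],arr[4] → [5, 4, 7, 3, 11, 9, 8]
j=5: arr[5]=9 > 8 → no swap
final swap arr[4],arr[6] → [5, 4, 7, 3, 8, 9, 11]; return 4

4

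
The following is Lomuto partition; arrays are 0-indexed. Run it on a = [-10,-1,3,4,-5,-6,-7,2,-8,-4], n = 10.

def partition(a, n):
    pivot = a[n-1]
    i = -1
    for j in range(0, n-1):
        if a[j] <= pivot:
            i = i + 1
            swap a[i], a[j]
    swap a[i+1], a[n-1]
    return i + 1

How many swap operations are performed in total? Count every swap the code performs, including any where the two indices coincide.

pivot = a[9] = -4; i = -1
j=0: a[0]=-10 ≤ -4 → i=0, swap a[0],a[0] (no change) → [-10,-1,3,4,-5,-6,-7,2,-8,-4]
j=1: a[1]=-1 > -4 → no swap
j=2: a[2]=3 > -4 → no swap
j=3: a[3]=4 > -4 → no swap
j=4: a[4]=-5 ≤ -4 → i=1, swap a[1],a[4] → [-10,-5,3,4,-1,-6,-7,2,-8,-4]
j=5: a[5]=-6 ≤ -4 → i=2, swap a[2],a[5] → [-10,-5,-6,4,-1,3,-7,2,-8,-4]
j=6: a[6]=-7 ≤ -4 → i=3, swap a[3],a[6] → [-10,-5,-6,-7,-1,3,4,2,-8,-4]
j=7: a[7]=2 > -4 → no swap
j=8: a[8]=-8 ≤ -4 → i=4, swap a[4],a[8] → [-10,-5,-6,-7,-8,3,4,2,-1,-4]
final swap a[5],a[9] → [-10,-5,-6,-7,-8,-4,4,2,-1,3]; return 5

6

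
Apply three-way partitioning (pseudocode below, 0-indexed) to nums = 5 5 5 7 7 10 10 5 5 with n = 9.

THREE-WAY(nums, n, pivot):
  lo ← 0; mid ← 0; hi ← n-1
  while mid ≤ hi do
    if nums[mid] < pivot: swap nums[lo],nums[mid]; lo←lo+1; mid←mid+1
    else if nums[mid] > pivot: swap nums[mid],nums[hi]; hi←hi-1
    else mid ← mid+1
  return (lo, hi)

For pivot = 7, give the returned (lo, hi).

(5, 6)

lo=0 mid=0 hi=8
5<7: swap(0,0), lo=1 mid=1 ⇒ 5 5 5 7 7 10 10 5 5
5<7: swap(1,1), lo=2 mid=2 ⇒ 5 5 5 7 7 10 10 5 5
5<7: swap(2,2), lo=3 mid=3 ⇒ 5 5 5 7 7 10 10 5 5
7=7: mid=4
7=7: mid=5
10>7: swap(5,8), hi=7 ⇒ 5 5 5 7 7 5 10 5 10
5<7: swap(3,5), lo=4 mid=6 ⇒ 5 5 5 5 7 7 10 5 10
10>7: swap(6,7), hi=6 ⇒ 5 5 5 5 7 7 5 10 10
5<7: swap(4,6), lo=5 mid=7 ⇒ 5 5 5 5 5 7 7 10 10
done. lo=5 hi=6; nums=5 5 5 5 5 7 7 10 10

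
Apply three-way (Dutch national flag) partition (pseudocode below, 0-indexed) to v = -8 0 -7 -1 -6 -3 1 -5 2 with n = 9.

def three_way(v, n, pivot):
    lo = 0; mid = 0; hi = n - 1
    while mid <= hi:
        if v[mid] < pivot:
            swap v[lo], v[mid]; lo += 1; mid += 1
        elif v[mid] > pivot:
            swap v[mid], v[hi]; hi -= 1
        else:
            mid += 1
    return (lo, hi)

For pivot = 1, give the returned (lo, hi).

lo=0 mid=0 hi=8
-8<1: swap(0,0), lo=1 mid=1 ⇒ -8 0 -7 -1 -6 -3 1 -5 2
0<1: swap(1,1), lo=2 mid=2 ⇒ -8 0 -7 -1 -6 -3 1 -5 2
-7<1: swap(2,2), lo=3 mid=3 ⇒ -8 0 -7 -1 -6 -3 1 -5 2
-1<1: swap(3,3), lo=4 mid=4 ⇒ -8 0 -7 -1 -6 -3 1 -5 2
-6<1: swap(4,4), lo=5 mid=5 ⇒ -8 0 -7 -1 -6 -3 1 -5 2
-3<1: swap(5,5), lo=6 mid=6 ⇒ -8 0 -7 -1 -6 -3 1 -5 2
1=1: mid=7
-5<1: swap(6,7), lo=7 mid=8 ⇒ -8 0 -7 -1 -6 -3 -5 1 2
2>1: swap(8,8), hi=7 ⇒ -8 0 -7 -1 -6 -3 -5 1 2
done. lo=7 hi=7; v=-8 0 -7 -1 -6 -3 -5 1 2

(7, 7)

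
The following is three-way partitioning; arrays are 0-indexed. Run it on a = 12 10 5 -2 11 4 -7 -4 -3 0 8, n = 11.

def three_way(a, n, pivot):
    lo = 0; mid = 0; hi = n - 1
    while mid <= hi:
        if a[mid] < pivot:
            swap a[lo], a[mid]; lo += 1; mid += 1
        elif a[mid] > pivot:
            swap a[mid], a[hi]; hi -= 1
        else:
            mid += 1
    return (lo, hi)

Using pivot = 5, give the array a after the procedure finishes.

lo=0 mid=0 hi=10
12>5: swap(0,10), hi=9 ⇒ 8 10 5 -2 11 4 -7 -4 -3 0 12
8>5: swap(0,9), hi=8 ⇒ 0 10 5 -2 11 4 -7 -4 -3 8 12
0<5: swap(0,0), lo=1 mid=1 ⇒ 0 10 5 -2 11 4 -7 -4 -3 8 12
10>5: swap(1,8), hi=7 ⇒ 0 -3 5 -2 11 4 -7 -4 10 8 12
-3<5: swap(1,1), lo=2 mid=2 ⇒ 0 -3 5 -2 11 4 -7 -4 10 8 12
5=5: mid=3
-2<5: swap(2,3), lo=3 mid=4 ⇒ 0 -3 -2 5 11 4 -7 -4 10 8 12
11>5: swap(4,7), hi=6 ⇒ 0 -3 -2 5 -4 4 -7 11 10 8 12
-4<5: swap(3,4), lo=4 mid=5 ⇒ 0 -3 -2 -4 5 4 -7 11 10 8 12
4<5: swap(4,5), lo=5 mid=6 ⇒ 0 -3 -2 -4 4 5 -7 11 10 8 12
-7<5: swap(5,6), lo=6 mid=7 ⇒ 0 -3 -2 -4 4 -7 5 11 10 8 12
done. lo=6 hi=6; a=0 -3 -2 -4 4 -7 5 11 10 8 12

0 -3 -2 -4 4 -7 5 11 10 8 12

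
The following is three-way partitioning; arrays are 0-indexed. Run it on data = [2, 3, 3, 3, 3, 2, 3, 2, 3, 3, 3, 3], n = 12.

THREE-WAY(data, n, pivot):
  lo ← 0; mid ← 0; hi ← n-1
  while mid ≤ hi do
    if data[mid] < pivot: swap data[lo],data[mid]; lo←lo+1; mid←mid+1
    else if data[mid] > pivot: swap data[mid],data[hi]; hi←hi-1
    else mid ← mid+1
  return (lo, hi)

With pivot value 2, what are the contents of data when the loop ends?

[2, 2, 2, 3, 3, 3, 3, 3, 3, 3, 3, 3]

pivot = 2; lo=0, mid=0, hi=11
data[mid]=2=2: mid=1
data[mid]=3>2: swap data[1],data[11]; hi=10 → [2, 3, 3, 3, 3, 2, 3, 2, 3, 3, 3, 3]
data[mid]=3>2: swap data[1],data[10]; hi=9 → [2, 3, 3, 3, 3, 2, 3, 2, 3, 3, 3, 3]
data[mid]=3>2: swap data[1],data[9]; hi=8 → [2, 3, 3, 3, 3, 2, 3, 2, 3, 3, 3, 3]
data[mid]=3>2: swap data[1],data[8]; hi=7 → [2, 3, 3, 3, 3, 2, 3, 2, 3, 3, 3, 3]
data[mid]=3>2: swap data[1],data[7]; hi=6 → [2, 2, 3, 3, 3, 2, 3, 3, 3, 3, 3, 3]
data[mid]=2=2: mid=2
data[mid]=3>2: swap data[2],data[6]; hi=5 → [2, 2, 3, 3, 3, 2, 3, 3, 3, 3, 3, 3]
data[mid]=3>2: swap data[2],data[5]; hi=4 → [2, 2, 2, 3, 3, 3, 3, 3, 3, 3, 3, 3]
data[mid]=2=2: mid=3
data[mid]=3>2: swap data[3],data[4]; hi=3 → [2, 2, 2, 3, 3, 3, 3, 3, 3, 3, 3, 3]
data[mid]=3>2: swap data[3],data[3]; hi=2 → [2, 2, 2, 3, 3, 3, 3, 3, 3, 3, 3, 3]
end: lo=0, hi=2; data = [2, 2, 2, 3, 3, 3, 3, 3, 3, 3, 3, 3]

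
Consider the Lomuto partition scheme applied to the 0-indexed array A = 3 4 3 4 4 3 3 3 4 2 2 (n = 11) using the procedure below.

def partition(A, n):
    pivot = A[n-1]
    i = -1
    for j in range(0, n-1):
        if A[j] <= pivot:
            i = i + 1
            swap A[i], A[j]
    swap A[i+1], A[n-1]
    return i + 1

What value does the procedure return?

1

pivot=2, i=-1
j=0: 3>2, skip
j=1: 4>2, skip
j=2: 3>2, skip
j=3: 4>2, skip
j=4: 4>2, skip
j=5: 3>2, skip
j=6: 3>2, skip
j=7: 3>2, skip
j=8: 4>2, skip
j=9: 2≤2, i=0, swap(0,9) ⇒ 2 4 3 4 4 3 3 3 4 3 2
swap(1,10) ⇒ 2 2 3 4 4 3 3 3 4 3 4; return 1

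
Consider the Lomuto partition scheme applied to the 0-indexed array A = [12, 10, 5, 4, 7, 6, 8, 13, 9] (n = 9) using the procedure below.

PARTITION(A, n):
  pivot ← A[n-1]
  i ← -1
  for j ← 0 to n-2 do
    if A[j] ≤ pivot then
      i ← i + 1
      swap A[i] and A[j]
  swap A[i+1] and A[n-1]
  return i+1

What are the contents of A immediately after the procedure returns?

[5, 4, 7, 6, 8, 9, 12, 13, 10]

pivot=9, i=-1
j=0: 12>9, skip
j=1: 10>9, skip
j=2: 5≤9, i=0, swap(0,2) ⇒ [5, 10, 12, 4, 7, 6, 8, 13, 9]
j=3: 4≤9, i=1, swap(1,3) ⇒ [5, 4, 12, 10, 7, 6, 8, 13, 9]
j=4: 7≤9, i=2, swap(2,4) ⇒ [5, 4, 7, 10, 12, 6, 8, 13, 9]
j=5: 6≤9, i=3, swap(3,5) ⇒ [5, 4, 7, 6, 12, 10, 8, 13, 9]
j=6: 8≤9, i=4, swap(4,6) ⇒ [5, 4, 7, 6, 8, 10, 12, 13, 9]
j=7: 13>9, skip
swap(5,8) ⇒ [5, 4, 7, 6, 8, 9, 12, 13, 10]; return 5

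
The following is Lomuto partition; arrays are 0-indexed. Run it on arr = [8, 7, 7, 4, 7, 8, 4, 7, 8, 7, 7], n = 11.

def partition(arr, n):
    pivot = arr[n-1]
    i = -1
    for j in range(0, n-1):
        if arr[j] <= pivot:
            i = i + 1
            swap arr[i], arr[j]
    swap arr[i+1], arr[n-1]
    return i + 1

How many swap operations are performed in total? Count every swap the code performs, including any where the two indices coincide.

8

pivot = arr[10] = 7; i = -1
j=0: arr[0]=8 > 7 → no swap
j=1: arr[1]=7 ≤ 7 → i=0, swap arr[0],arr[1] → [7, 8, 7, 4, 7, 8, 4, 7, 8, 7, 7]
j=2: arr[2]=7 ≤ 7 → i=1, swap arr[1],arr[2] → [7, 7, 8, 4, 7, 8, 4, 7, 8, 7, 7]
j=3: arr[3]=4 ≤ 7 → i=2, swap arr[2],arr[3] → [7, 7, 4, 8, 7, 8, 4, 7, 8, 7, 7]
j=4: arr[4]=7 ≤ 7 → i=3, swap arr[3],arr[4] → [7, 7, 4, 7, 8, 8, 4, 7, 8, 7, 7]
j=5: arr[5]=8 > 7 → no swap
j=6: arr[6]=4 ≤ 7 → i=4, swap arr[4],arr[6] → [7, 7, 4, 7, 4, 8, 8, 7, 8, 7, 7]
j=7: arr[7]=7 ≤ 7 → i=5, swap arr[5],arr[7] → [7, 7, 4, 7, 4, 7, 8, 8, 8, 7, 7]
j=8: arr[8]=8 > 7 → no swap
j=9: arr[9]=7 ≤ 7 → i=6, swap arr[6],arr[9] → [7, 7, 4, 7, 4, 7, 7, 8, 8, 8, 7]
final swap arr[7],arr[10] → [7, 7, 4, 7, 4, 7, 7, 7, 8, 8, 8]; return 7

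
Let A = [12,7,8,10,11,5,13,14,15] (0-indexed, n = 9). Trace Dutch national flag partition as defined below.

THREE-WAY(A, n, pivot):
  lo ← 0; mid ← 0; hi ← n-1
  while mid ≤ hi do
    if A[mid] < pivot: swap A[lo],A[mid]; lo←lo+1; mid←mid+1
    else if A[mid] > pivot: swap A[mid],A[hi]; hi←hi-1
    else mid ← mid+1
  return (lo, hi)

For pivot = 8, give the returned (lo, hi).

(2, 2)

lo=0 mid=0 hi=8
12>8: swap(0,8), hi=7 ⇒ [15,7,8,10,11,5,13,14,12]
15>8: swap(0,7), hi=6 ⇒ [14,7,8,10,11,5,13,15,12]
14>8: swap(0,6), hi=5 ⇒ [13,7,8,10,11,5,14,15,12]
13>8: swap(0,5), hi=4 ⇒ [5,7,8,10,11,13,14,15,12]
5<8: swap(0,0), lo=1 mid=1 ⇒ [5,7,8,10,11,13,14,15,12]
7<8: swap(1,1), lo=2 mid=2 ⇒ [5,7,8,10,11,13,14,15,12]
8=8: mid=3
10>8: swap(3,4), hi=3 ⇒ [5,7,8,11,10,13,14,15,12]
11>8: swap(3,3), hi=2 ⇒ [5,7,8,11,10,13,14,15,12]
done. lo=2 hi=2; A=[5,7,8,11,10,13,14,15,12]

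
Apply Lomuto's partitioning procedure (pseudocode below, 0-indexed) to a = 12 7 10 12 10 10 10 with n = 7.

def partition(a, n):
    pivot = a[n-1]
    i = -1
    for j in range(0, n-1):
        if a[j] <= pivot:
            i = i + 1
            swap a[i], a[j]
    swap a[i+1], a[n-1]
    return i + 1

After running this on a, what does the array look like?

pivot = a[6] = 10; i = -1
j=0: a[0]=12 > 10 → no swap
j=1: a[1]=7 ≤ 10 → i=0, swap a[0],a[1] → 7 12 10 12 10 10 10
j=2: a[2]=10 ≤ 10 → i=1, swap a[1],a[2] → 7 10 12 12 10 10 10
j=3: a[3]=12 > 10 → no swap
j=4: a[4]=10 ≤ 10 → i=2, swap a[2],a[4] → 7 10 10 12 12 10 10
j=5: a[5]=10 ≤ 10 → i=3, swap a[3],a[5] → 7 10 10 10 12 12 10
final swap a[4],a[6] → 7 10 10 10 10 12 12; return 4

7 10 10 10 10 12 12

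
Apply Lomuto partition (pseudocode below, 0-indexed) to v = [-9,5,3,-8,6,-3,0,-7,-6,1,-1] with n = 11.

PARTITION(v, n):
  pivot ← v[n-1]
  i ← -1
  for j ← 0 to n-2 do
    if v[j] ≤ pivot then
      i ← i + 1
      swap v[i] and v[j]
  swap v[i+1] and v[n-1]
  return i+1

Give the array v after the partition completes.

pivot = v[10] = -1; i = -1
j=0: v[0]=-9 ≤ -1 → i=0, swap v[0],v[0] (no change) → [-9,5,3,-8,6,-3,0,-7,-6,1,-1]
j=1: v[1]=5 > -1 → no swap
j=2: v[2]=3 > -1 → no swap
j=3: v[3]=-8 ≤ -1 → i=1, swap v[1],v[3] → [-9,-8,3,5,6,-3,0,-7,-6,1,-1]
j=4: v[4]=6 > -1 → no swap
j=5: v[5]=-3 ≤ -1 → i=2, swap v[2],v[5] → [-9,-8,-3,5,6,3,0,-7,-6,1,-1]
j=6: v[6]=0 > -1 → no swap
j=7: v[7]=-7 ≤ -1 → i=3, swap v[3],v[7] → [-9,-8,-3,-7,6,3,0,5,-6,1,-1]
j=8: v[8]=-6 ≤ -1 → i=4, swap v[4],v[8] → [-9,-8,-3,-7,-6,3,0,5,6,1,-1]
j=9: v[9]=1 > -1 → no swap
final swap v[5],v[10] → [-9,-8,-3,-7,-6,-1,0,5,6,1,3]; return 5

[-9,-8,-3,-7,-6,-1,0,5,6,1,3]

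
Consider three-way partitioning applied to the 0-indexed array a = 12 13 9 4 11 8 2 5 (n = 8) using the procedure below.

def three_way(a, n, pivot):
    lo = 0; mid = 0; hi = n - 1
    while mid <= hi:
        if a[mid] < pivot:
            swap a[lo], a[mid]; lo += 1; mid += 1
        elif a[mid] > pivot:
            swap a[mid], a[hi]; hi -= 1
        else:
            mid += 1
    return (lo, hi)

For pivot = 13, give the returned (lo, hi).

(7, 7)

pivot = 13; lo=0, mid=0, hi=7
a[mid]=12<13: swap a[0],a[0]; lo=1,mid=1 → 12 13 9 4 11 8 2 5
a[mid]=13=13: mid=2
a[mid]=9<13: swap a[1],a[2]; lo=2,mid=3 → 12 9 13 4 11 8 2 5
a[mid]=4<13: swap a[2],a[3]; lo=3,mid=4 → 12 9 4 13 11 8 2 5
a[mid]=11<13: swap a[3],a[4]; lo=4,mid=5 → 12 9 4 11 13 8 2 5
a[mid]=8<13: swap a[4],a[5]; lo=5,mid=6 → 12 9 4 11 8 13 2 5
a[mid]=2<13: swap a[5],a[6]; lo=6,mid=7 → 12 9 4 11 8 2 13 5
a[mid]=5<13: swap a[6],a[7]; lo=7,mid=8 → 12 9 4 11 8 2 5 13
end: lo=7, hi=7; a = 12 9 4 11 8 2 5 13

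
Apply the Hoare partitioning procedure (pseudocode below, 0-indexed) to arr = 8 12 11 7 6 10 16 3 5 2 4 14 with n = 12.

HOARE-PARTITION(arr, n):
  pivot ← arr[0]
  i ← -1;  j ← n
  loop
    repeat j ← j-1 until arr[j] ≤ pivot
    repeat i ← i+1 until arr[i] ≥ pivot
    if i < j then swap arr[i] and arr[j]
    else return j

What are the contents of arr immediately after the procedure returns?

pivot=8
j stops at 10 (4), i stops at 0 (8); swap ⇒ 4 12 11 7 6 10 16 3 5 2 8 14
j stops at 9 (2), i stops at 1 (12); swap ⇒ 4 2 11 7 6 10 16 3 5 12 8 14
j stops at 8 (5), i stops at 2 (11); swap ⇒ 4 2 5 7 6 10 16 3 11 12 8 14
j stops at 7 (3), i stops at 5 (10); swap ⇒ 4 2 5 7 6 3 16 10 11 12 8 14
j stops at 5, i stops at 6; i≥j ⇒ return 5. arr=4 2 5 7 6 3 16 10 11 12 8 14

4 2 5 7 6 3 16 10 11 12 8 14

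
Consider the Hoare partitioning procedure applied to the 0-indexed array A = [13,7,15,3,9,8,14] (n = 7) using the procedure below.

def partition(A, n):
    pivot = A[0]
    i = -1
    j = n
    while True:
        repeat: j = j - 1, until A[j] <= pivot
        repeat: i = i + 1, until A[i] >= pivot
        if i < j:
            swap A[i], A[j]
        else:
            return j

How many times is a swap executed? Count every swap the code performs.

pivot=13
j stops at 5 (8), i stops at 0 (13); swap ⇒ [8,7,15,3,9,13,14]
j stops at 4 (9), i stops at 2 (15); swap ⇒ [8,7,9,3,15,13,14]
j stops at 3, i stops at 4; i≥j ⇒ return 3. A=[8,7,9,3,15,13,14]

2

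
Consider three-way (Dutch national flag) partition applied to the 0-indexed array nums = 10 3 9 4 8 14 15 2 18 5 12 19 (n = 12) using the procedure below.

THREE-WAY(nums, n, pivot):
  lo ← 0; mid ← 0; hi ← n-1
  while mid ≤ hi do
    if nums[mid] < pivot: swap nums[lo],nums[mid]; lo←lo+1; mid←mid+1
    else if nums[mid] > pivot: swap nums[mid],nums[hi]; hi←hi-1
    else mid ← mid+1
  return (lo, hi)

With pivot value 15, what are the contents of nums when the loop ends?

pivot = 15; lo=0, mid=0, hi=11
nums[mid]=10<15: swap nums[0],nums[0]; lo=1,mid=1 → 10 3 9 4 8 14 15 2 18 5 12 19
nums[mid]=3<15: swap nums[1],nums[1]; lo=2,mid=2 → 10 3 9 4 8 14 15 2 18 5 12 19
nums[mid]=9<15: swap nums[2],nums[2]; lo=3,mid=3 → 10 3 9 4 8 14 15 2 18 5 12 19
nums[mid]=4<15: swap nums[3],nums[3]; lo=4,mid=4 → 10 3 9 4 8 14 15 2 18 5 12 19
nums[mid]=8<15: swap nums[4],nums[4]; lo=5,mid=5 → 10 3 9 4 8 14 15 2 18 5 12 19
nums[mid]=14<15: swap nums[5],nums[5]; lo=6,mid=6 → 10 3 9 4 8 14 15 2 18 5 12 19
nums[mid]=15=15: mid=7
nums[mid]=2<15: swap nums[6],nums[7]; lo=7,mid=8 → 10 3 9 4 8 14 2 15 18 5 12 19
nums[mid]=18>15: swap nums[8],nums[11]; hi=10 → 10 3 9 4 8 14 2 15 19 5 12 18
nums[mid]=19>15: swap nums[8],nums[10]; hi=9 → 10 3 9 4 8 14 2 15 12 5 19 18
nums[mid]=12<15: swap nums[7],nums[8]; lo=8,mid=9 → 10 3 9 4 8 14 2 12 15 5 19 18
nums[mid]=5<15: swap nums[8],nums[9]; lo=9,mid=10 → 10 3 9 4 8 14 2 12 5 15 19 18
end: lo=9, hi=9; nums = 10 3 9 4 8 14 2 12 5 15 19 18

10 3 9 4 8 14 2 12 5 15 19 18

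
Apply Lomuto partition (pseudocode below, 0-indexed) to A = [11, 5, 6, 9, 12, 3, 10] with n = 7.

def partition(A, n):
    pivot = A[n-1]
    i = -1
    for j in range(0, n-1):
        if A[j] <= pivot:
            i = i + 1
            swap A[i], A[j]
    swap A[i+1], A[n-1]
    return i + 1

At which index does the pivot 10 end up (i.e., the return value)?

pivot = A[6] = 10; i = -1
j=0: A[0]=11 > 10 → no swap
j=1: A[1]=5 ≤ 10 → i=0, swap A[0],A[1] → [5, 11, 6, 9, 12, 3, 10]
j=2: A[2]=6 ≤ 10 → i=1, swap A[1],A[2] → [5, 6, 11, 9, 12, 3, 10]
j=3: A[3]=9 ≤ 10 → i=2, swap A[2],A[3] → [5, 6, 9, 11, 12, 3, 10]
j=4: A[4]=12 > 10 → no swap
j=5: A[5]=3 ≤ 10 → i=3, swap A[3],A[5] → [5, 6, 9, 3, 12, 11, 10]
final swap A[4],A[6] → [5, 6, 9, 3, 10, 11, 12]; return 4

4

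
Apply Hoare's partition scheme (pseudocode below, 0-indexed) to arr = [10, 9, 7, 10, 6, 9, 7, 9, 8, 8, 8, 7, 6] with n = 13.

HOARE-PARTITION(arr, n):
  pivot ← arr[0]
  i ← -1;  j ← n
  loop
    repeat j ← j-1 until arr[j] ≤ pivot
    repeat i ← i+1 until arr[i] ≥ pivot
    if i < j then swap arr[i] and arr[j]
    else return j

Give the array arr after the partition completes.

[6, 9, 7, 7, 6, 9, 7, 9, 8, 8, 8, 10, 10]

pivot = arr[0] = 10; i = -1, j = 13
j→12 (arr[12]=6≤10), i→0 (arr[0]=10≥10); i<j, swap → [6, 9, 7, 10, 6, 9, 7, 9, 8, 8, 8, 7, 10]
j→11 (arr[11]=7≤10), i→3 (arr[3]=10≥10); i<j, swap → [6, 9, 7, 7, 6, 9, 7, 9, 8, 8, 8, 10, 10]
j→10, i→11; i≥j, return j=10. arr = [6, 9, 7, 7, 6, 9, 7, 9, 8, 8, 8, 10, 10]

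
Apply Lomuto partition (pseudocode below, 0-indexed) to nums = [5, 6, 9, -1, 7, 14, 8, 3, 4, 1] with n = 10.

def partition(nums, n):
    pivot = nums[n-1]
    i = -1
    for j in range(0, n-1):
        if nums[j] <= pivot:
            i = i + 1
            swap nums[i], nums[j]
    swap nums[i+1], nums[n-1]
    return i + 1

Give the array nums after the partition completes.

pivot=1, i=-1
j=0: 5>1, skip
j=1: 6>1, skip
j=2: 9>1, skip
j=3: -1≤1, i=0, swap(0,3) ⇒ [-1, 6, 9, 5, 7, 14, 8, 3, 4, 1]
j=4: 7>1, skip
j=5: 14>1, skip
j=6: 8>1, skip
j=7: 3>1, skip
j=8: 4>1, skip
swap(1,9) ⇒ [-1, 1, 9, 5, 7, 14, 8, 3, 4, 6]; return 1

[-1, 1, 9, 5, 7, 14, 8, 3, 4, 6]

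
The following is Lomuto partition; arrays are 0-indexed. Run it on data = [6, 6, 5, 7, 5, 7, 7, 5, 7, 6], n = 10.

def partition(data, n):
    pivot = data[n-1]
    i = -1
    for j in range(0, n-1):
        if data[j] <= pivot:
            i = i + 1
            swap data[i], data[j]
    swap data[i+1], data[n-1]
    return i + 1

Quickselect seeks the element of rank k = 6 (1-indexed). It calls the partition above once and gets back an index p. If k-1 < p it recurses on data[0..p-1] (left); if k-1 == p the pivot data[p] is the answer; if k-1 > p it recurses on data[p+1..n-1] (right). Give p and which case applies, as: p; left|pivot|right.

pivot = data[9] = 6; i = -1
j=0: data[0]=6 ≤ 6 → i=0, swap data[0],data[0] (no change) → [6, 6, 5, 7, 5, 7, 7, 5, 7, 6]
j=1: data[1]=6 ≤ 6 → i=1, swap data[1],data[1] (no change) → [6, 6, 5, 7, 5, 7, 7, 5, 7, 6]
j=2: data[2]=5 ≤ 6 → i=2, swap data[2],data[2] (no change) → [6, 6, 5, 7, 5, 7, 7, 5, 7, 6]
j=3: data[3]=7 > 6 → no swap
j=4: data[4]=5 ≤ 6 → i=3, swap data[3],data[4] → [6, 6, 5, 5, 7, 7, 7, 5, 7, 6]
j=5: data[5]=7 > 6 → no swap
j=6: data[6]=7 > 6 → no swap
j=7: data[7]=5 ≤ 6 → i=4, swap data[4],data[7] → [6, 6, 5, 5, 5, 7, 7, 7, 7, 6]
j=8: data[8]=7 > 6 → no swap
final swap data[5],data[9] → [6, 6, 5, 5, 5, 6, 7, 7, 7, 7]; return 5
p = 5; k-1 = 5 == 5 ⇒ pivot

5; pivot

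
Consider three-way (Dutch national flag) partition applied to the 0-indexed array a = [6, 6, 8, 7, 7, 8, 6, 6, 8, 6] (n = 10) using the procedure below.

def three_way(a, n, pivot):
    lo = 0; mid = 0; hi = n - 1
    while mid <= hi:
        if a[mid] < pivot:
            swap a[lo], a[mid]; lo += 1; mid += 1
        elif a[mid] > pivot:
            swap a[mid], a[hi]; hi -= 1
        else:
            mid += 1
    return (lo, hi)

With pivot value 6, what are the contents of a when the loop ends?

[6, 6, 6, 6, 6, 8, 7, 8, 7, 8]

pivot = 6; lo=0, mid=0, hi=9
a[mid]=6=6: mid=1
a[mid]=6=6: mid=2
a[mid]=8>6: swap a[2],a[9]; hi=8 → [6, 6, 6, 7, 7, 8, 6, 6, 8, 8]
a[mid]=6=6: mid=3
a[mid]=7>6: swap a[3],a[8]; hi=7 → [6, 6, 6, 8, 7, 8, 6, 6, 7, 8]
a[mid]=8>6: swap a[3],a[7]; hi=6 → [6, 6, 6, 6, 7, 8, 6, 8, 7, 8]
a[mid]=6=6: mid=4
a[mid]=7>6: swap a[4],a[6]; hi=5 → [6, 6, 6, 6, 6, 8, 7, 8, 7, 8]
a[mid]=6=6: mid=5
a[mid]=8>6: swap a[5],a[5]; hi=4 → [6, 6, 6, 6, 6, 8, 7, 8, 7, 8]
end: lo=0, hi=4; a = [6, 6, 6, 6, 6, 8, 7, 8, 7, 8]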